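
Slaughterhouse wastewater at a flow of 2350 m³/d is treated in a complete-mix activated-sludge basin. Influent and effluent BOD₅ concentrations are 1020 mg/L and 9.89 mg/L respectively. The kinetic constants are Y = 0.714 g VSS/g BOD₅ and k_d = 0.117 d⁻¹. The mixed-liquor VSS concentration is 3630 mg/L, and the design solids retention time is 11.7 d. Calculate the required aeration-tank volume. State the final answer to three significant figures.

V ≈ 2310 m³

From the SRT design equation V = Y Q (S₀−S) θ_c / [X (1 + k_d θ_c)] = 0.714 × 2350 × (1020 − 9.89) × 11.7 / [3630 × (1 + 0.117 × 11.7)] = 1.98×10^7 / 8599 = 2306 m³.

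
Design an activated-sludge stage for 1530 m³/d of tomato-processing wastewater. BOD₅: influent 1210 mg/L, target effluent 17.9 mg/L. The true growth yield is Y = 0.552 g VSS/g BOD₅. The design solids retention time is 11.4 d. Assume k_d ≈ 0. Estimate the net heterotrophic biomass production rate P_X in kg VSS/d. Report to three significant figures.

P_X ≈ 1010 kg VSS/d

No decay correction is needed, so Y_obs = Y = 0.552.
Mass of BOD₅ removed per day: Q(S₀ − S) = 1530 × 1192 g/m³ = 1824 kg/d.
Net biomass production P_X = Y_obs × Q·(S₀ − S) = 0.5520 × 1824 = 1007 kg VSS/d.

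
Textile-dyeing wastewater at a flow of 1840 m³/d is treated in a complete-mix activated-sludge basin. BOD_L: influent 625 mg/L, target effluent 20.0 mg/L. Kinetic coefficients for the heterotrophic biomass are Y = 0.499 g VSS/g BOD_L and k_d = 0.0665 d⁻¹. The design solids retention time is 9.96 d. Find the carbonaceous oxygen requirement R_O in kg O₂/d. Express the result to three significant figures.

Observed yield with endogenous decay: Y_obs = Y / (1 + k_d·θ_c) = 0.499 / (1 + 0.0665 × 9.96) = 0.499 / 1.662 = 0.3002 g VSS/g BOD_L.
Substrate removed = Q·(S₀ − S) = 1840 m³/d × (625 − 20.0) g/m³ = 1.11×10^6 g/d = 1113 kg/d.
Net sludge production P_X = 0.3002 × 1113 = 334.2 kg VSS/d.
R_O = Q·ΔS − 1.42 P_X = 1113 − 474.5 = 638.7 kg O₂/d.

R_O ≈ 639 kg O₂/d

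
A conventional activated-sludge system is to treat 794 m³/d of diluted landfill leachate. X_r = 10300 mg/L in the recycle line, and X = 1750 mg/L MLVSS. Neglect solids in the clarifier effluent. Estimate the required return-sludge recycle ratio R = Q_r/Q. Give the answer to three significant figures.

R = Q_r/Q = X/(X_r − X) = 1750 / (10300 − 1750) = 0.2047.

R ≈ 0.205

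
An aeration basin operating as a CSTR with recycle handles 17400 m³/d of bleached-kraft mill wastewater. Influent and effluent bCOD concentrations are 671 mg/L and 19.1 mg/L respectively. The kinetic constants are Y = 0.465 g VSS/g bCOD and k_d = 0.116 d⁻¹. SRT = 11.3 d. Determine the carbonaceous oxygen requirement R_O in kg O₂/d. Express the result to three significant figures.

Observed yield with endogenous decay: Y_obs = Y / (1 + k_d·θ_c) = 0.465 / (1 + 0.116 × 11.3) = 0.465 / 2.311 = 0.2012 g VSS/g bCOD.
Mass of bCOD removed per day: Q(S₀ − S) = 17400 × 651.9 g/m³ = 11343 kg/d.
Net sludge production P_X = 0.2012 × 11343 = 2283 kg VSS/d.
Carbonaceous O₂ demand = substrate oxidised − cell-mass equivalent = 11343 − 1.42 × 2283 = 8102 kg O₂/d.

R_O ≈ 8100 kg O₂/d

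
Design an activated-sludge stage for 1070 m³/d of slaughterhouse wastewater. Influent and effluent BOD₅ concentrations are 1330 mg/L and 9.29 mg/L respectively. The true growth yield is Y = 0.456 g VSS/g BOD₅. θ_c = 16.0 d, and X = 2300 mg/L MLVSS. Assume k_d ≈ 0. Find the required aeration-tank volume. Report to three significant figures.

V ≈ 4480 m³

Biomass mass balance (decay neglected): V·X = Y·Q·(S₀ − S)·θ_c, so V = 0.456 × 1070 × (1330 − 9.29) × 16.0 / 2300 = 4483 m³.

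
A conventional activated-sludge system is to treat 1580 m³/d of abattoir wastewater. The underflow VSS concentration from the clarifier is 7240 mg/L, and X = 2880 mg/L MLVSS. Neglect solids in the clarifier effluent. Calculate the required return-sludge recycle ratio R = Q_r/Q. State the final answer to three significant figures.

Mass balance around the secondary clarifier (neglecting effluent solids): R = X / (X_r − X) = 2880 / (7240 − 2880) = 0.6606.

R ≈ 0.661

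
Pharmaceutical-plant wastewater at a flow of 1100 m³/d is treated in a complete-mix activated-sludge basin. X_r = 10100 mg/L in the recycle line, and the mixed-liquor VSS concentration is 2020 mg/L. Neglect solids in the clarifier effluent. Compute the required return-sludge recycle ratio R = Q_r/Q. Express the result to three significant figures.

R ≈ 0.250

Mass balance around the secondary clarifier (neglecting effluent solids): R = X / (X_r − X) = 2020 / (10100 − 2020) = 0.2500.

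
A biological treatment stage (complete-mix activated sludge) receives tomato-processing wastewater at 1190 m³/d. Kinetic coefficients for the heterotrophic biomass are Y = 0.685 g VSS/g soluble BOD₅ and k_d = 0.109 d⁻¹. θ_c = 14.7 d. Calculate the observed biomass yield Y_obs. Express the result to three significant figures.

Observed yield with endogenous decay: Y_obs = Y / (1 + k_d·θ_c) = 0.685 / (1 + 0.109 × 14.7) = 0.685 / 2.602 = 0.2632 g VSS/g soluble BOD₅.

Y_obs ≈ 0.263 g VSS/g soluble BOD₅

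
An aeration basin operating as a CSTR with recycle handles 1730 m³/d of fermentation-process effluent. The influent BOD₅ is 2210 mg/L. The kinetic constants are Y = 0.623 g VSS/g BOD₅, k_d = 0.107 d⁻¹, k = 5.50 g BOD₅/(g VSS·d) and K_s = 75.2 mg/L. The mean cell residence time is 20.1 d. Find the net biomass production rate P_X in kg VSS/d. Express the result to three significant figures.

P_X ≈ 755 kg VSS/d

Effluent substrate depends only on kinetics and SRT: S = K_s(1 + k_d θ_c) / [θ_c(Yk − k_d) − 1] = 75.2 × (1 + 0.107 × 20.1) / [20.1 × (0.623 × 5.50 − 0.107) − 1] = 236.9 / 65.72 = 3.605 mg/L.
Y_obs = Y / (1 + k_d θ_c) = 0.623 / (1 + 0.107 × 20.1) = 0.623 / 3.151 = 0.1977.
Mass of BOD₅ removed per day: Q(S₀ − S) = 1730 × 2206 g/m³ = 3817 kg/d.
Net biomass production P_X = Y_obs × Q·(S₀ − S) = 0.1977 × 3817 = 754.8 kg VSS/d.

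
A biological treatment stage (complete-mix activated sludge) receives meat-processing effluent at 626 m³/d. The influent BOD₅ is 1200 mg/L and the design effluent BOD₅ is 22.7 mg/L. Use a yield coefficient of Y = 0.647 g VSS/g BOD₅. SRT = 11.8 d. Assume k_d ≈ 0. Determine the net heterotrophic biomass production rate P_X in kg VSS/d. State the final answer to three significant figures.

With endogenous decay neglected, the observed yield equals the true yield: Y_obs = Y = 0.647 g VSS/g BOD₅.
ΔS = 1200 − 22.7 = 1177 mg/L, so the substrate removal rate is 626 × 1177/1000 = 737.0 kg BOD₅/d.
P_X = Y_obs · Q(S₀ − S) = 0.6470 × 737.0 = 476.8 kg VSS/d.

P_X ≈ 477 kg VSS/d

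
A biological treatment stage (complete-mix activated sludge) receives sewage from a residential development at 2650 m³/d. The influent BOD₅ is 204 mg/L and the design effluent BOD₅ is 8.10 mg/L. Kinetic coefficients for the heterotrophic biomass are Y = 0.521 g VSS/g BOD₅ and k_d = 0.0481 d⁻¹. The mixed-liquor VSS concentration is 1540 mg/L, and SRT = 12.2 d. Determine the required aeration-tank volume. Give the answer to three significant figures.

V ≈ 1350 m³

Rearranging the biomass balance for a CMAS with decay, V = Y·Q·ΔS·θ_c / [X·(1+k_d θ_c)] = 0.521 × 2650 × (204 − 8.10) × 12.2 / [1540 × (1 + 0.0481 × 12.2)] = 3.3×10^6 / 2444 = 1350 m³.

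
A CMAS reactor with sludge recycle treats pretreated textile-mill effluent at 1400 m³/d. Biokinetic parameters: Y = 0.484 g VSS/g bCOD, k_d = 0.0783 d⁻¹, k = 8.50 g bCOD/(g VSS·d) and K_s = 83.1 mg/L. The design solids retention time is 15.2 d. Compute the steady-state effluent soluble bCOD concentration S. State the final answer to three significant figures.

For a completely mixed reactor with recycle the Lawrence–McCarty relation gives S = K_s·(1 + k_d·θ_c) / [θ_c·(Y·k − k_d) − 1] = 83.1 × (1 + 0.0783 × 15.2) / [15.2 × (0.484 × 8.50 − 0.0783) − 1] = 182.0 / 60.34 = 3.016 mg/L.

S ≈ 3.02 mg/L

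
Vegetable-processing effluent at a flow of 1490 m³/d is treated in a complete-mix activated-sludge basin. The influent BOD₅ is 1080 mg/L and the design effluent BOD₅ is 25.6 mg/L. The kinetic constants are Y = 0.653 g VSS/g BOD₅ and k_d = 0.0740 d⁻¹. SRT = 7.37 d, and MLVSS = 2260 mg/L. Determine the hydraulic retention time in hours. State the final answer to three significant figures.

Rearranging the biomass balance for a CMAS with decay, V = Y·Q·ΔS·θ_c / [X·(1+k_d θ_c)] = 0.653 × 1490 × (1080 − 25.6) × 7.37 / [2260 × (1 + 0.0740 × 7.37)] = 7.56×10^6 / 3493 = 2165 m³.
τ = V/Q = 2165/1490 = 1.453 d, or 34.87 h.

τ ≈ 34.9 h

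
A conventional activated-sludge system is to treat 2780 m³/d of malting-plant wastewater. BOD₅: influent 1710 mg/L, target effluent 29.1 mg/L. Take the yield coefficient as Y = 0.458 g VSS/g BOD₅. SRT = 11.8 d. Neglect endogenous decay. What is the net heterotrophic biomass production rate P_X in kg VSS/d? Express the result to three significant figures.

No decay correction is needed, so Y_obs = Y = 0.458.
ΔS = 1710 − 29.1 = 1681 mg/L, so the substrate removal rate is 2780 × 1681/1000 = 4673 kg BOD₅/d.
Net biomass production P_X = Y_obs × Q·(S₀ − S) = 0.4580 × 4673 = 2140 kg VSS/d.

P_X ≈ 2140 kg VSS/d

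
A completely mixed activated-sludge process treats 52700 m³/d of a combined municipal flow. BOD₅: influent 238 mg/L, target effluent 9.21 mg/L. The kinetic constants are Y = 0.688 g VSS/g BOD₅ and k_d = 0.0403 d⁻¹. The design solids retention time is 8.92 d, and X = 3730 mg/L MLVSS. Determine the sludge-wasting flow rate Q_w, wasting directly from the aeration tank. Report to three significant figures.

Q_w ≈ 1640 m³/d

From the SRT design equation V = Y Q (S₀−S) θ_c / [X (1 + k_d θ_c)] = 0.688 × 52700 × (238 − 9.21) × 8.92 / [3730 × (1 + 0.0403 × 8.92)] = 7.4×10^7 / 5071 = 14592 m³.
Wasting from the aeration tank: Q_w = V / θ_c = 14592 / 8.92 = 1636 m³/d.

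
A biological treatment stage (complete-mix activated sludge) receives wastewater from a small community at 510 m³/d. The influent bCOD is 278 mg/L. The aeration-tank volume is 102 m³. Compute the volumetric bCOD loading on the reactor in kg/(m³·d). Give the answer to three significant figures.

L_v ≈ 1.39 kg bCOD/(m³·d)

Volumetric loading L_v = Q·S₀ / V = 510 × 278 g/m³ / 102.0 m³ = 1390 g/(m³·d) = 1.390 kg bCOD/(m³·d).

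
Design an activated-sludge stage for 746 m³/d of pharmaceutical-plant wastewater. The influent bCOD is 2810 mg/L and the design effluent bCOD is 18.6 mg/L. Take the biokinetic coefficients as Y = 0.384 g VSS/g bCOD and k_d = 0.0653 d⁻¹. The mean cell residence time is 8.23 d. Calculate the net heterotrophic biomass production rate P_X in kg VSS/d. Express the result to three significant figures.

P_X ≈ 520 kg VSS/d

Y_obs = Y / (1 + k_d θ_c) = 0.384 / (1 + 0.0653 × 8.23) = 0.384 / 1.537 = 0.2498.
Mass of bCOD removed per day: Q(S₀ − S) = 746 × 2791 g/m³ = 2082 kg/d.
P_X = Y_obs · Q(S₀ − S) = 0.2498 × 2082 = 520.1 kg VSS/d.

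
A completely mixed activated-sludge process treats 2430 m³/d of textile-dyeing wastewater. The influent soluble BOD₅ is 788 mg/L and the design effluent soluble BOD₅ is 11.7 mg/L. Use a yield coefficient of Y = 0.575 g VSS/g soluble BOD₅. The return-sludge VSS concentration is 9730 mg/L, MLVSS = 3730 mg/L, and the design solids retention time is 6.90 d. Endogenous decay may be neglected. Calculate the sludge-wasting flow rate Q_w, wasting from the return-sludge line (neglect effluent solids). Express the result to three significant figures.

With k_d = 0 the design equation reduces to V = Y Q (S₀−S) θ_c / X = 0.575 × 2430 × (788 − 11.7) × 6.90 / 3730 = 2007 m³.
Wasting from the return line (neglecting effluent solids): Q_w = V·X / (θ_c·X_r) = 2007 × 3730 / (6.90 × 9730) = 111.5 m³/d.

Q_w ≈ 111 m³/d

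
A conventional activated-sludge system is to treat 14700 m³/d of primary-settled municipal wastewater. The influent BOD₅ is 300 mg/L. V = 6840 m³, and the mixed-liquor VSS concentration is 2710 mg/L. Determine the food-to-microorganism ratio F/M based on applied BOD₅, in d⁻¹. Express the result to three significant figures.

Food-to-microorganism ratio F/M = Q S₀ / (V X) = 14700 × 300 / (6840 × 2710) = 0.2379 d⁻¹.

F/M ≈ 0.238 d⁻¹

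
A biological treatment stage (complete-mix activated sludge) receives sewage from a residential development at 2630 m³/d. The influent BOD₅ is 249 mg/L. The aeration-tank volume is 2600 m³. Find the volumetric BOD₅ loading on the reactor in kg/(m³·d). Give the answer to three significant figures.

L_v ≈ 0.252 kg BOD₅/(m³·d)

Volumetric loading L_v = Q·S₀ / V = 2630 × 249 g/m³ / 2600 m³ = 251.9 g/(m³·d) = 0.2519 kg BOD₅/(m³·d).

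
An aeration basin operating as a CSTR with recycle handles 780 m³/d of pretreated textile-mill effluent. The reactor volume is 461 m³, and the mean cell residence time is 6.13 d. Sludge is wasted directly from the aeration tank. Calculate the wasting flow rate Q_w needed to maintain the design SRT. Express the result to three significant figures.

Wasting from the aeration tank: Q_w = V / θ_c = 461.0 / 6.13 = 75.20 m³/d.

Q_w ≈ 75.2 m³/d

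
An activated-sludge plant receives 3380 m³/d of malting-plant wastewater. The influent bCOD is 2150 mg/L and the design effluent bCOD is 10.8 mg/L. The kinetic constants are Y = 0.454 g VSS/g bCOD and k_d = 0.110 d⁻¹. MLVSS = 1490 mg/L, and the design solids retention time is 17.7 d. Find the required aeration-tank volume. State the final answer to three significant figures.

Steady-state biomass mass balance: V·X·(1 + k_d·θ_c) = Y·Q·(S₀ − S)·θ_c, so V = 0.454 × 3380 × (2150 − 10.8) × 17.7 / [1490 × (1 + 0.110 × 17.7)] = 5.81×10^7 / 4391 = 13232 m³.

V ≈ 13200 m³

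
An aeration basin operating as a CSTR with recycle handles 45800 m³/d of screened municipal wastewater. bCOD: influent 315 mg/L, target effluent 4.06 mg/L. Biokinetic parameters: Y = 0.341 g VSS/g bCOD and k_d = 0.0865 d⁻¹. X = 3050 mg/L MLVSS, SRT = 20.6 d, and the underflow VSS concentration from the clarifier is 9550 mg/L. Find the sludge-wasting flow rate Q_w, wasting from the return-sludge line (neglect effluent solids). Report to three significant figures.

Rearranging the biomass balance for a CMAS with decay, V = Y·Q·ΔS·θ_c / [X·(1+k_d θ_c)] = 0.341 × 45800 × (315 − 4.06) × 20.6 / [3050 × (1 + 0.0865 × 20.6)] = 1×10^8 / 8485 = 11790 m³.
Wasting from the return line (neglecting effluent solids): Q_w = V·X / (θ_c·X_r) = 11790 × 3050 / (20.6 × 9550) = 182.8 m³/d.

Q_w ≈ 183 m³/d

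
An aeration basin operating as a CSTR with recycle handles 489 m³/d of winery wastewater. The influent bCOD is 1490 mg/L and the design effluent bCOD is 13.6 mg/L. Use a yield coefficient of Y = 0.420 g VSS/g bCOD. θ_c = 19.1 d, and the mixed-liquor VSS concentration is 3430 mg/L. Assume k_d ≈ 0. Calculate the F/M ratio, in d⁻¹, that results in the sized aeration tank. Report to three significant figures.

Biomass mass balance (decay neglected): V·X = Y·Q·(S₀ − S)·θ_c, so V = 0.420 × 489 × (1490 − 13.6) × 19.1 / 3430 = 1689 m³.
Food-to-microorganism ratio F/M = Q S₀ / (V X) = 489 × 1490 / (1689 × 3430) = 0.1258 d⁻¹.

F/M ≈ 0.126 d⁻¹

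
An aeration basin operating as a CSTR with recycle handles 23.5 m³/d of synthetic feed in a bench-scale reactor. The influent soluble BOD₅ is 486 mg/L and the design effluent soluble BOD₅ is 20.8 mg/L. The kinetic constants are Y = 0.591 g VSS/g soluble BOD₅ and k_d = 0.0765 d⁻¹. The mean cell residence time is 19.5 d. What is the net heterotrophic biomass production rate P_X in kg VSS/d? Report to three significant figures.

Y_obs = Y / (1 + k_d θ_c) = 0.591 / (1 + 0.0765 × 19.5) = 0.591 / 2.492 = 0.2372.
ΔS = 486 − 20.8 = 465.2 mg/L, so the substrate removal rate is 23.5 × 465.2/1000 = 10.93 kg soluble BOD₅/d.
P_X = Y_obs · Q(S₀ − S) = 0.2372 × 10.93 = 2.593 kg VSS/d.

P_X ≈ 2.59 kg VSS/d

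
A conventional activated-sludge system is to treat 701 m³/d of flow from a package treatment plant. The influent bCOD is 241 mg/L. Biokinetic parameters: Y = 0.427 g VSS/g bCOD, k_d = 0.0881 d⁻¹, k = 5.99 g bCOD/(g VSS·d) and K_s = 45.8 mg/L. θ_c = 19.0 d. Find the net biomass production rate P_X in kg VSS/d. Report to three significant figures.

Effluent substrate depends only on kinetics and SRT: S = K_s(1 + k_d θ_c) / [θ_c(Yk − k_d) − 1] = 45.8 × (1 + 0.0881 × 19.0) / [19.0 × (0.427 × 5.99 − 0.0881) − 1] = 122.5 / 45.92 = 2.667 mg/L.
Observed yield with endogenous decay: Y_obs = Y / (1 + k_d·θ_c) = 0.427 / (1 + 0.0881 × 19.0) = 0.427 / 2.674 = 0.1597 g VSS/g bCOD.
Substrate removed = Q·(S₀ − S) = 701 m³/d × (241 − 2.67) g/m³ = 1.67×10^5 g/d = 167.1 kg/d.
P_X = Y_obs · Q(S₀ − S) = 0.1597 × 167.1 = 26.68 kg VSS/d.

P_X ≈ 26.7 kg VSS/d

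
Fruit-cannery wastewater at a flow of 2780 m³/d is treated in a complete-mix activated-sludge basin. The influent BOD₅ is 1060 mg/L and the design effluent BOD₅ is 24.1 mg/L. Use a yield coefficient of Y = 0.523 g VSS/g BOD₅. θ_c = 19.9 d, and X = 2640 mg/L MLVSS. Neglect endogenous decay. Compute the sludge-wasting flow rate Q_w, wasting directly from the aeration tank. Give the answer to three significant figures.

Q_w ≈ 571 m³/d

V·X = Y·Q·ΔS·θ_c gives V = 0.523 × 2780 × (1060 − 24.1) × 19.9 / 2640 = 11353 m³.
Wasting from the aeration tank: Q_w = V / θ_c = 11353 / 19.9 = 570.5 m³/d.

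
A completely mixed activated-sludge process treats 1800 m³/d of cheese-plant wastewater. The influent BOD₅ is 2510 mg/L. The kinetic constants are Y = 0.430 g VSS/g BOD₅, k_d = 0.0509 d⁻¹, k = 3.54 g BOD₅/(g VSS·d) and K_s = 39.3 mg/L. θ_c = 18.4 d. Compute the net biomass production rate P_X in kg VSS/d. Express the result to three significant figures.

P_X ≈ 1000 kg VSS/d

From the Monod/SRT balance for a CMAS, S = K_s·(1+k_d θ_c)/[θ_c·(Y k − k_d) − 1] = 39.3 × (1 + 0.0509 × 18.4) / [18.4 × (0.430 × 3.54 − 0.0509) − 1] = 76.11 / 26.07 = 2.919 mg/L.
Correct the yield for decay: Y_obs = Y/(1 + k_d θ_c) = 0.430 / (1 + 0.0509 × 18.4) = 0.430 / 1.937 = 0.2220.
Q·(S₀ − S) = 1800 × (2510 − 2.92) × 10⁻³ = 4513 kg/d removed.
P_X = Y_obs · Q(S₀ − S) = 0.2220 × 4513 = 1002 kg VSS/d.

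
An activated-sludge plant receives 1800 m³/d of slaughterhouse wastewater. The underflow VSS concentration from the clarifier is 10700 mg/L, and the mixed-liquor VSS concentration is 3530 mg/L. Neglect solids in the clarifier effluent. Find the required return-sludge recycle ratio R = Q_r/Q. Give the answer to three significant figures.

R = Q_r/Q = X/(X_r − X) = 3530 / (10700 − 3530) = 0.4923.

R ≈ 0.492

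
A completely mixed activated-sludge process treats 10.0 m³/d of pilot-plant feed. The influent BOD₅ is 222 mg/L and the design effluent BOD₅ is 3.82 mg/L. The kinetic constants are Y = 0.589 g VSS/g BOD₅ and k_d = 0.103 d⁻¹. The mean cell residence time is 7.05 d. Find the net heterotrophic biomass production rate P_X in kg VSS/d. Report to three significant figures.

P_X ≈ 0.744 kg VSS/d

Y_obs = Y / (1 + k_d θ_c) = 0.589 / (1 + 0.103 × 7.05) = 0.589 / 1.726 = 0.3412.
ΔS = 222 − 3.82 = 218.2 mg/L, so the substrate removal rate is 10.0 × 218.2/1000 = 2.182 kg BOD₅/d.
So the net sludge growth is P_X = 0.3412 × 2.182 = 0.7445 kg VSS/d.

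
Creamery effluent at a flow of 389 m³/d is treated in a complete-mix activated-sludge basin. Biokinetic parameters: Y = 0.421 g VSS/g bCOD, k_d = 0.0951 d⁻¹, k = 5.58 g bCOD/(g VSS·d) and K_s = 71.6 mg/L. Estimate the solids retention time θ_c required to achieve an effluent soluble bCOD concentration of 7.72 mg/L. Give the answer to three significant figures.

θ_c ≈ 7.49 d

At the target effluent, Y k S/(K_s+S) = 0.421×5.58×7.72/79.32 = 0.2286 d⁻¹.
Then 1/θ_c = μ − k_d = 0.2286 − 0.0951 = 0.1335 d⁻¹, giving θ_c = 7.488 d.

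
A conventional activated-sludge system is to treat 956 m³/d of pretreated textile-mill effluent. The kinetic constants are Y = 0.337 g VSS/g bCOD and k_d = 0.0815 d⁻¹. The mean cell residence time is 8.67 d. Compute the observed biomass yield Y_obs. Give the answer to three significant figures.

Y_obs ≈ 0.197 g VSS/g bCOD

Correct the yield for decay: Y_obs = Y/(1 + k_d θ_c) = 0.337 / (1 + 0.0815 × 8.67) = 0.337 / 1.707 = 0.1975.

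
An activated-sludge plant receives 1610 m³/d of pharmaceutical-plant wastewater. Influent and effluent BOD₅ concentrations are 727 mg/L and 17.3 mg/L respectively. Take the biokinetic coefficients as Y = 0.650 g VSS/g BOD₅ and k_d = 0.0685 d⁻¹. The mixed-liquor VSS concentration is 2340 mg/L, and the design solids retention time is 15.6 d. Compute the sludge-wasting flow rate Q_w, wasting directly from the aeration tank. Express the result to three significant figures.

Q_w ≈ 153 m³/d

Rearranging the biomass balance for a CMAS with decay, V = Y·Q·ΔS·θ_c / [X·(1+k_d θ_c)] = 0.650 × 1610 × (727 − 17.3) × 15.6 / [2340 × (1 + 0.0685 × 15.6)] = 1.16×10^7 / 4841 = 2394 m³.
For wasting at MLVSS concentration, Q_w = V/θ_c = 2394/15.6 = 153.4 m³/d.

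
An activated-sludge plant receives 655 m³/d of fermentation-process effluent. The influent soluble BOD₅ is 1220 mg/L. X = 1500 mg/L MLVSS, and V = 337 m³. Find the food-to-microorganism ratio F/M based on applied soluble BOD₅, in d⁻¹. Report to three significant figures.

F/M = applied load / biomass = Q·S₀/(V·X) = 655 × 1220 / (337.0 × 1500) = 1.581 d⁻¹.

F/M ≈ 1.58 d⁻¹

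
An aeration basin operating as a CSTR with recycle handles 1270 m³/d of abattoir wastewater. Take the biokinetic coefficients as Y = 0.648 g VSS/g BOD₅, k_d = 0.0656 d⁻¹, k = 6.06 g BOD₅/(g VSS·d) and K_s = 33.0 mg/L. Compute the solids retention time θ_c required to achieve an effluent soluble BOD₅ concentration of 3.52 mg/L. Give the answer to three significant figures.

θ_c ≈ 3.20 d

From 1/θ_c = Y·k·S/(K_s + S) − k_d: Y·k·S/(K_s+S) = 0.648 × 6.06 × 3.52 / (33.0 + 3.52) = 0.3785 d⁻¹.
1/θ_c = 0.3785 − 0.0656 = 0.3129 d⁻¹, so θ_c = 3.196 d.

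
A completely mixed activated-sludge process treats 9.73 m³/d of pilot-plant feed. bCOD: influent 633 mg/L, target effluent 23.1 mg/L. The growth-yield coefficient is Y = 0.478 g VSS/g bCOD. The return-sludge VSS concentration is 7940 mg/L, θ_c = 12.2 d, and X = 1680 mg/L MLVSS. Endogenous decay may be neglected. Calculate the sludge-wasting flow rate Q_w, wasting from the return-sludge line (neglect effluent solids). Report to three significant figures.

Q_w ≈ 0.357 m³/d

V·X = Y·Q·ΔS·θ_c gives V = 0.478 × 9.73 × (633 − 23.1) × 12.2 / 1680 = 20.60 m³.
Q_w = (V·X)/(θ_c X_r) = 20.60 × 1680 / (12.2 × 7940) = 0.3573 m³/d.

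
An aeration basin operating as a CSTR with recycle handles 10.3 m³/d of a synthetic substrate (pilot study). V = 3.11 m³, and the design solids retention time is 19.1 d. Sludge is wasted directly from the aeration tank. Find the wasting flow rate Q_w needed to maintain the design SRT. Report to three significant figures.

Wasting from the aeration tank: Q_w = V / θ_c = 3.110 / 19.1 = 0.1628 m³/d.

Q_w ≈ 0.163 m³/d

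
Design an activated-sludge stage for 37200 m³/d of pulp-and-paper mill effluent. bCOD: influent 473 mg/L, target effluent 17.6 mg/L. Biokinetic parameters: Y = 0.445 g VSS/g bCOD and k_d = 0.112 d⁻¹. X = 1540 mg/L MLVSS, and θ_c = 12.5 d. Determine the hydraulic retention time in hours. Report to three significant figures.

Steady-state biomass mass balance: V·X·(1 + k_d·θ_c) = Y·Q·(S₀ − S)·θ_c, so V = 0.445 × 37200 × (473 − 17.6) × 12.5 / [1540 × (1 + 0.112 × 12.5)] = 9.42×10^7 / 3696 = 25496 m³.
Hydraulic retention time τ = V/Q = 25496 / 37200 = 0.6854 d = 16.45 h.

τ ≈ 16.4 h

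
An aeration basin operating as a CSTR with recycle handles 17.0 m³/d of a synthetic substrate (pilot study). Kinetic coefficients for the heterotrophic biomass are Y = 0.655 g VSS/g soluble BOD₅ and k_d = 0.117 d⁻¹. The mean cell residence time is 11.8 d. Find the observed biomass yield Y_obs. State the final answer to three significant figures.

Y_obs ≈ 0.275 g VSS/g soluble BOD₅

The observed yield is Y_obs = Y/(1 + k_d·θ_c) = 0.655 / (1 + 0.117 × 11.8) = 0.655 / 2.381 = 0.2751 g VSS per g soluble BOD₅ removed.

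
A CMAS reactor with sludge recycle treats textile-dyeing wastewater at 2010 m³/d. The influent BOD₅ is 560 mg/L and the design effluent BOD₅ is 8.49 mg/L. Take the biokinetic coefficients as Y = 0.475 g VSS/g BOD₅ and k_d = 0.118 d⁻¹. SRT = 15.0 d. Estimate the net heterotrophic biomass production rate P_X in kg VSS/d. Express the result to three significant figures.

Y_obs = Y / (1 + k_d θ_c) = 0.475 / (1 + 0.118 × 15.0) = 0.475 / 2.770 = 0.1715.
ΔS = 560 − 8.49 = 551.5 mg/L, so the substrate removal rate is 2010 × 551.5/1000 = 1109 kg BOD₅/d.
Net biomass production P_X = Y_obs × Q·(S₀ − S) = 0.1715 × 1109 = 190.1 kg VSS/d.

P_X ≈ 190 kg VSS/d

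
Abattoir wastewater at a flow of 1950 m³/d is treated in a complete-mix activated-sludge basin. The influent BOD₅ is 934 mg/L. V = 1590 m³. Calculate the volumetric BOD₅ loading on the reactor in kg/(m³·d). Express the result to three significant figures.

Applied BOD₅ load per unit volume = Q·S₀/V = (1950 × 934/1000)/1590 = 1.145 kg BOD₅·m⁻³·d⁻¹.

L_v ≈ 1.15 kg BOD₅/(m³·d)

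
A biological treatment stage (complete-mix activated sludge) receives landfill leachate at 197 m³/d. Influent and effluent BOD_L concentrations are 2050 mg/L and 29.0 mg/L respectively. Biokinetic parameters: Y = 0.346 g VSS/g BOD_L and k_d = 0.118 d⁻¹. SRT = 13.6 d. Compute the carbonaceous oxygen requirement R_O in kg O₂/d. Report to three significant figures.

The observed yield is Y_obs = Y/(1 + k_d·θ_c) = 0.346 / (1 + 0.118 × 13.6) = 0.346 / 2.605 = 0.1328 g VSS per g BOD_L removed.
ΔS = 2050 − 29.0 = 2021 mg/L, so the substrate removal rate is 197 × 2021/1000 = 398.1 kg BOD_L/d.
Biomass synthesised: P_X = Y_obs × 398.1 = 52.89 kg VSS/d.
R_O = Q·(S₀ − S) − 1.42·P_X = 398.1 − 1.42 × 52.89 = 323.0 kg O₂/d.

R_O ≈ 323 kg O₂/d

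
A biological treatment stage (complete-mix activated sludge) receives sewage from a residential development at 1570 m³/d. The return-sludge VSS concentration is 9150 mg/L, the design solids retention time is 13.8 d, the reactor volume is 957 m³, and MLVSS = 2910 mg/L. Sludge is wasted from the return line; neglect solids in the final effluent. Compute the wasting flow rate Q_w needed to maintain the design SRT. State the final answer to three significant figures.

Q_w ≈ 22.1 m³/d

θ_c = V·X/(Q_w·X_r) when wasting from the recycle, so Q_w = V·X/(θ_c·X_r) = 957.0 × 2910 / (13.8 × 9150) = 22.05 m³/d.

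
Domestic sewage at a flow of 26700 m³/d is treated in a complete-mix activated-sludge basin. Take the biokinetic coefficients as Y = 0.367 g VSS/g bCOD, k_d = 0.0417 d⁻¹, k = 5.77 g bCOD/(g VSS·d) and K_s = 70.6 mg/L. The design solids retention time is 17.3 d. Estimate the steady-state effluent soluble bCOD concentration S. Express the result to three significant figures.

For a completely mixed reactor with recycle the Lawrence–McCarty relation gives S = K_s·(1 + k_d·θ_c) / [θ_c·(Y·k − k_d) − 1] = 70.6 × (1 + 0.0417 × 17.3) / [17.3 × (0.367 × 5.77 − 0.0417) − 1] = 121.5 / 34.91 = 3.481 mg/L.

S ≈ 3.48 mg/L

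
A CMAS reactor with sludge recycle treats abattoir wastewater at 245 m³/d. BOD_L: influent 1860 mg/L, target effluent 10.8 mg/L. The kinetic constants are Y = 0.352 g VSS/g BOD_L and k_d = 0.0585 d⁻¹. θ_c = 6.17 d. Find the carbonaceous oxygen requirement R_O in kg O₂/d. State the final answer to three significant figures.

R_O ≈ 287 kg O₂/d

Y_obs = Y / (1 + k_d θ_c) = 0.352 / (1 + 0.0585 × 6.17) = 0.352 / 1.361 = 0.2586.
ΔS = 1860 − 10.8 = 1849 mg/L, so the substrate removal rate is 245 × 1849/1000 = 453.1 kg BOD_L/d.
Biomass synthesised: P_X = Y_obs × 453.1 = 117.2 kg VSS/d.
R_O = Q·(S₀ − S) − 1.42·P_X = 453.1 − 1.42 × 117.2 = 286.7 kg O₂/d.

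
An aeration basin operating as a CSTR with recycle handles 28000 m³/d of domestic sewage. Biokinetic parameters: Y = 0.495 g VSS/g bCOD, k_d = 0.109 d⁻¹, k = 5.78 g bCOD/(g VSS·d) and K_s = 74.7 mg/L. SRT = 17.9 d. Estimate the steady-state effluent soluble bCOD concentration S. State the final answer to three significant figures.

From the Monod/SRT balance for a CMAS, S = K_s·(1+k_d θ_c)/[θ_c·(Y k − k_d) − 1] = 74.7 × (1 + 0.109 × 17.9) / [17.9 × (0.495 × 5.78 − 0.109) − 1] = 220.4 / 48.26 = 4.568 mg/L.

S ≈ 4.57 mg/L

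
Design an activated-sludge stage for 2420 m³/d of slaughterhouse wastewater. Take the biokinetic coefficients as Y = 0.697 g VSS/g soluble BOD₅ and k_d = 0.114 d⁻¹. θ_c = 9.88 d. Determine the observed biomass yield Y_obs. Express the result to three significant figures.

Y_obs ≈ 0.328 g VSS/g soluble BOD₅

Y_obs = Y / (1 + k_d θ_c) = 0.697 / (1 + 0.114 × 9.88) = 0.697 / 2.126 = 0.3278.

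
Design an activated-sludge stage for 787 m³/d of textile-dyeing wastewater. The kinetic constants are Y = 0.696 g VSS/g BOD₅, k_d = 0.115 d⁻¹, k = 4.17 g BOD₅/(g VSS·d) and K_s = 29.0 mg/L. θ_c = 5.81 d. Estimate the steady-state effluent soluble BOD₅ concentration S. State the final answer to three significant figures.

S ≈ 3.18 mg/L

Effluent substrate depends only on kinetics and SRT: S = K_s(1 + k_d θ_c) / [θ_c(Yk − k_d) − 1] = 29.0 × (1 + 0.115 × 5.81) / [5.81 × (0.696 × 4.17 − 0.115) − 1] = 48.38 / 15.19 = 3.184 mg/L.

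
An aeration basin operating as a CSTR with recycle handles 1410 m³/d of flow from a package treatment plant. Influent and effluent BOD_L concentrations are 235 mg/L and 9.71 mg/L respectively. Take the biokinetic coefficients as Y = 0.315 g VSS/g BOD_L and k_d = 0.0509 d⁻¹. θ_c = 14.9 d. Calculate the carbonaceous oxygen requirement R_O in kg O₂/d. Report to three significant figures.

Observed yield with endogenous decay: Y_obs = Y / (1 + k_d·θ_c) = 0.315 / (1 + 0.0509 × 14.9) = 0.315 / 1.758 = 0.1791 g VSS/g BOD_L.
Q·(S₀ − S) = 1410 × (235 − 9.71) × 10⁻³ = 317.7 kg/d removed.
Net sludge production P_X = 0.1791 × 317.7 = 56.91 kg VSS/d.
Carbonaceous O₂ demand = substrate oxidised − cell-mass equivalent = 317.7 − 1.42 × 56.91 = 236.9 kg O₂/d.

R_O ≈ 237 kg O₂/d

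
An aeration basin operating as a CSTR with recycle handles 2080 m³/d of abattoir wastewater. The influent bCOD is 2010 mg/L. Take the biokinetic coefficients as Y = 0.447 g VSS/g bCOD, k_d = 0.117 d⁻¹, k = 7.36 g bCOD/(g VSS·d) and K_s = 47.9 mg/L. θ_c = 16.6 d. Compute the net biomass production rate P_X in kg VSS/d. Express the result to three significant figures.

For a completely mixed reactor with recycle the Lawrence–McCarty relation gives S = K_s·(1 + k_d·θ_c) / [θ_c·(Y·k − k_d) − 1] = 47.9 × (1 + 0.117 × 16.6) / [16.6 × (0.447 × 7.36 − 0.117) − 1] = 140.9 / 51.67 = 2.728 mg/L.
The observed yield is Y_obs = Y/(1 + k_d·θ_c) = 0.447 / (1 + 0.117 × 16.6) = 0.447 / 2.942 = 0.1519 g VSS per g bCOD removed.
Mass of bCOD removed per day: Q(S₀ − S) = 2080 × 2007 g/m³ = 4175 kg/d.
Biomass produced: P_X = Y_obs·Q·ΔS = 0.1519 × 4175 ≈ 634.3 kg VSS/d.

P_X ≈ 634 kg VSS/d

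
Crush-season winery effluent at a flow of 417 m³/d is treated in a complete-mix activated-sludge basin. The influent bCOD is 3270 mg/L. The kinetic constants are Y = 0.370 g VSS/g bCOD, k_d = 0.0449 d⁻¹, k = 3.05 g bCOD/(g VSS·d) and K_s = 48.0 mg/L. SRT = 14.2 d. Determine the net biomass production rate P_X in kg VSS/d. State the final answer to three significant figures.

From the Monod/SRT balance for a CMAS, S = K_s·(1+k_d θ_c)/[θ_c·(Y k − k_d) − 1] = 48.0 × (1 + 0.0449 × 14.2) / [14.2 × (0.370 × 3.05 − 0.0449) − 1] = 78.60 / 14.39 = 5.463 mg/L.
Observed yield with endogenous decay: Y_obs = Y / (1 + k_d·θ_c) = 0.370 / (1 + 0.0449 × 14.2) = 0.370 / 1.638 = 0.2259 g VSS/g bCOD.
Substrate removed = Q·(S₀ − S) = 417 m³/d × (3270 − 5.46) g/m³ = 1.36×10^6 g/d = 1361 kg/d.
P_X = Y_obs · Q(S₀ − S) = 0.2259 × 1361 = 307.6 kg VSS/d.

P_X ≈ 308 kg VSS/d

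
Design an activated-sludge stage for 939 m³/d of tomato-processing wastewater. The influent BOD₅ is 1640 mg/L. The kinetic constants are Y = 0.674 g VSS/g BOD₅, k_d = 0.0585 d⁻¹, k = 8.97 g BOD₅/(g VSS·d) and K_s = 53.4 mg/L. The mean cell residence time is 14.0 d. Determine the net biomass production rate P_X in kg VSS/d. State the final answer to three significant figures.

P_X ≈ 570 kg VSS/d

For a completely mixed reactor with recycle the Lawrence–McCarty relation gives S = K_s·(1 + k_d·θ_c) / [θ_c·(Y·k − k_d) − 1] = 53.4 × (1 + 0.0585 × 14.0) / [14.0 × (0.674 × 8.97 − 0.0585) − 1] = 97.13 / 82.82 = 1.173 mg/L.
The observed yield is Y_obs = Y/(1 + k_d·θ_c) = 0.674 / (1 + 0.0585 × 14.0) = 0.674 / 1.819 = 0.3705 g VSS per g BOD₅ removed.
Mass of BOD₅ removed per day: Q(S₀ − S) = 939 × 1639 g/m³ = 1539 kg/d.
Net biomass production P_X = Y_obs × Q·(S₀ − S) = 0.3705 × 1539 = 570.2 kg VSS/d.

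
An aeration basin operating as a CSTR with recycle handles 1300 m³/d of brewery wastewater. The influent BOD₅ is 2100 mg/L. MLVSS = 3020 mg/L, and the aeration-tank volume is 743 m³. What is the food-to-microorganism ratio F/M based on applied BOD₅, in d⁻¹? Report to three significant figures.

F/M ≈ 1.22 d⁻¹

F/M = Q·S₀ / (V·X) = 1300 × 2100 / (743.0 × 3020) = 1.217 g BOD₅·(g VSS·d)⁻¹.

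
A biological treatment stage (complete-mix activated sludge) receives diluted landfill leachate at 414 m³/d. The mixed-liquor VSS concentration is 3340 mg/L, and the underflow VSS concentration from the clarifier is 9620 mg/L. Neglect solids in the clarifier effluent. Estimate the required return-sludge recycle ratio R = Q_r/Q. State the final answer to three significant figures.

R ≈ 0.532

R = Q_r/Q = X/(X_r − X) = 3340 / (9620 − 3340) = 0.5318.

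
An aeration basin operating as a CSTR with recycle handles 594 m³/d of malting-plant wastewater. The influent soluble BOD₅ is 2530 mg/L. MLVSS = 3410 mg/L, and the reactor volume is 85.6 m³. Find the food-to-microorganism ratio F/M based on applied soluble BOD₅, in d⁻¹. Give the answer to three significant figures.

F/M ≈ 5.15 d⁻¹

F/M = applied load / biomass = Q·S₀/(V·X) = 594 × 2530 / (85.60 × 3410) = 5.148 d⁻¹.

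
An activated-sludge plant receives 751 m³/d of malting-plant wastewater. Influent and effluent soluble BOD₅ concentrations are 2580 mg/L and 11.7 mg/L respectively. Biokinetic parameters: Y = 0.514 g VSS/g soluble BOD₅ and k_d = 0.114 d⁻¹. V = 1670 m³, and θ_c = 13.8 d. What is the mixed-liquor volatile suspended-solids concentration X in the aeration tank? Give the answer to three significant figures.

Solving the biomass balance for X: X = Y Q (S₀−S) θ_c / [V (1+k_d θ_c)] = 0.514 × 751 × (2580 − 11.7) × 13.8 / [1670 × (1 + 0.114 × 13.8)] = 3184 mg/L.

X ≈ 3180 mg/L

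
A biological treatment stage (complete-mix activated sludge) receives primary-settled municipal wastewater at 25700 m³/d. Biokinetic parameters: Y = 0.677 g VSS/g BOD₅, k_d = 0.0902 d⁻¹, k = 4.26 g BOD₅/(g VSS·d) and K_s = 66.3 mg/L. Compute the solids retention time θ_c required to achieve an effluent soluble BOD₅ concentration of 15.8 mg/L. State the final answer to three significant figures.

θ_c ≈ 2.15 d

Specific growth rate at S = 15.8 mg/L: μ = YkS/(K_s+S) = 0.677·4.26·15.8/(66.3+15.8) = 0.5550 d⁻¹.
1/θ_c = 0.5550 − 0.0902 = 0.4648 d⁻¹, so θ_c = 2.151 d.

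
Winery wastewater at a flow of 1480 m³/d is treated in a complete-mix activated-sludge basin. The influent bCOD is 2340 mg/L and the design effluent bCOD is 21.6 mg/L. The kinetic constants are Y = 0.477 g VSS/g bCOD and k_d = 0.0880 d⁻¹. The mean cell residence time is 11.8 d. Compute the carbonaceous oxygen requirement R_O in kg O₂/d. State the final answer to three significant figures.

Correct the yield for decay: Y_obs = Y/(1 + k_d θ_c) = 0.477 / (1 + 0.0880 × 11.8) = 0.477 / 2.038 = 0.2340.
Q·(S₀ − S) = 1480 × (2340 − 21.6) × 10⁻³ = 3431 kg/d removed.
P_X = Y_obs·Q·(S₀ − S) = 0.2340 × 3431 = 802.9 kg VSS/d.
R_O = Q·(S₀ − S) − 1.42·P_X = 3431 − 1.42 × 802.9 = 2291 kg O₂/d.

R_O ≈ 2290 kg O₂/d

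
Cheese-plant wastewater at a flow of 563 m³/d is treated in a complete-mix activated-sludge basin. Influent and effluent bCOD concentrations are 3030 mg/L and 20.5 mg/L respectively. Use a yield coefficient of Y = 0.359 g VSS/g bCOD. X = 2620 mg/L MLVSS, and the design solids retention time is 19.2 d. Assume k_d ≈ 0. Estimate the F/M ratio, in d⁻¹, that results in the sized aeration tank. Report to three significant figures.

With k_d = 0 the design equation reduces to V = Y Q (S₀−S) θ_c / X = 0.359 × 563 × (3030 − 20.5) × 19.2 / 2620 = 4458 m³.
F/M = applied load / biomass = Q·S₀/(V·X) = 563 × 3030 / (4458 × 2620) = 0.1461 d⁻¹.

F/M ≈ 0.146 d⁻¹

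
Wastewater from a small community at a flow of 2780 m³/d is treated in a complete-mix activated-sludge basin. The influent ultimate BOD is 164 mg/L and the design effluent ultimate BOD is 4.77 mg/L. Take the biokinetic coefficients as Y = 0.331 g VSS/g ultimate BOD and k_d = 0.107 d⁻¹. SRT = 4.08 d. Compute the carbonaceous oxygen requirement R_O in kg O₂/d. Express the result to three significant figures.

R_O ≈ 298 kg O₂/d

Observed yield with endogenous decay: Y_obs = Y / (1 + k_d·θ_c) = 0.331 / (1 + 0.107 × 4.08) = 0.331 / 1.437 = 0.2304 g VSS/g ultimate BOD.
ΔS = 164 − 4.77 = 159.2 mg/L, so the substrate removal rate is 2780 × 159.2/1000 = 442.7 kg ultimate BOD/d.
Biomass synthesised: P_X = Y_obs × 442.7 = 102.0 kg VSS/d.
Carbonaceous O₂ demand = substrate oxidised − cell-mass equivalent = 442.7 − 1.42 × 102.0 = 297.8 kg O₂/d.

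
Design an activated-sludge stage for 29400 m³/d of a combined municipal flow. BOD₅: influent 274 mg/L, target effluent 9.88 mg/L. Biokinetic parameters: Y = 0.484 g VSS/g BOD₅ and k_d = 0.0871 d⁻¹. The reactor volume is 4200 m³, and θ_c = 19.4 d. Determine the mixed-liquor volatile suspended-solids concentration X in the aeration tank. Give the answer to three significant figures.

X ≈ 6450 mg/L

From V·X·(1 + k_d·θ_c) = Y·Q·(S₀ − S)·θ_c: X = 0.484 × 29400 × (274 − 9.88) × 19.4 / [4200 × (1 + 0.0871 × 19.4)] = 6454 mg/L.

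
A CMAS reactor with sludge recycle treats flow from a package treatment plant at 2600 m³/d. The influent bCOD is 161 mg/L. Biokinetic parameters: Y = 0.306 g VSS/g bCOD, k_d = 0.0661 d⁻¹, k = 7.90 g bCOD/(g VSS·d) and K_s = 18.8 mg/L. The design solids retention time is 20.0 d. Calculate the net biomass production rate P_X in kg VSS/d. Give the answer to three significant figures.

P_X ≈ 54.8 kg VSS/d

For a completely mixed reactor with recycle the Lawrence–McCarty relation gives S = K_s·(1 + k_d·θ_c) / [θ_c·(Y·k − k_d) − 1] = 18.8 × (1 + 0.0661 × 20.0) / [20.0 × (0.306 × 7.90 − 0.0661) − 1] = 43.65 / 46.03 = 0.9485 mg/L.
Y_obs = Y / (1 + k_d θ_c) = 0.306 / (1 + 0.0661 × 20.0) = 0.306 / 2.322 = 0.1318.
Mass of bCOD removed per day: Q(S₀ − S) = 2600 × 160.1 g/m³ = 416.1 kg/d.
Net biomass production P_X = Y_obs × Q·(S₀ − S) = 0.1318 × 416.1 = 54.84 kg VSS/d.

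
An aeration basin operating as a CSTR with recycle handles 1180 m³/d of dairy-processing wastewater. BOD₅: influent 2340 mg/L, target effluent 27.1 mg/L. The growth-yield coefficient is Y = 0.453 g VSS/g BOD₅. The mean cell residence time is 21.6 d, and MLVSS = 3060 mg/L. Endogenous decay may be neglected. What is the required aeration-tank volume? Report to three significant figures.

V·X = Y·Q·ΔS·θ_c gives V = 0.453 × 1180 × (2340 − 27.1) × 21.6 / 3060 = 8727 m³.

V ≈ 8730 m³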